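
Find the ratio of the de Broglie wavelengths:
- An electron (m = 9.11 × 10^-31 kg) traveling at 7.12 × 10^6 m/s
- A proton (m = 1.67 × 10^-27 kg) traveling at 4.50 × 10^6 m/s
λ₁/λ₂ = 1.16 × 10^3

Using λ = h/(mv):

λ₁ = h/(m₁v₁) = 1.02 × 10^-10 m
λ₂ = h/(m₂v₂) = 8.82 × 10^-14 m

Ratio λ₁/λ₂ = (m₂v₂)/(m₁v₁)
         = (1.67 × 10^-27 kg × 4.50 × 10^6 m/s) / (9.11 × 10^-31 kg × 7.12 × 10^6 m/s)
         = 1.16 × 10^3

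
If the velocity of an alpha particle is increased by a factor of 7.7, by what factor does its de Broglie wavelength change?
The wavelength decreases by a factor of 7.7.

From λ = h/(mv), the wavelength is inversely proportional to velocity:

λ ∝ 1/v

If v → 7.7v, then λ → λ/7.7

When velocity is increased by a factor of 7.7, the wavelength decreases by a factor of 7.7.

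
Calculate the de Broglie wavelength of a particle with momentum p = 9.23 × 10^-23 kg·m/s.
7.18 × 10^-12 m

Using the de Broglie relation λ = h/p:

λ = h/p
λ = (6.626 × 10^-34 J·s) / (9.23 × 10^-23 kg·m/s)
λ = 7.18 × 10^-12 m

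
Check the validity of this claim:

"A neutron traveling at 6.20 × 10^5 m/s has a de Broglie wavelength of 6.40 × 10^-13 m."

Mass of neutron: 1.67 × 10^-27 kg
True

The claim is correct.

Using λ = h/(mv):
λ = (6.626 × 10^-34 J·s) / (1.67 × 10^-27 kg × 6.20 × 10^5 m/s)
λ = 6.40 × 10^-13 m

This matches the claimed value.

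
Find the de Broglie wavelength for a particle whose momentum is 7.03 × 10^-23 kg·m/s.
9.43 × 10^-12 m

Using the de Broglie relation λ = h/p:

λ = h/p
λ = (6.626 × 10^-34 J·s) / (7.03 × 10^-23 kg·m/s)
λ = 9.43 × 10^-12 m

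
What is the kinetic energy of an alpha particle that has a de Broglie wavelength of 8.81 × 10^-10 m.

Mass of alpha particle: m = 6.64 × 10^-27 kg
4.26 × 10^-23 J (or 2.66 × 10^-4 eV)

From λ = h/√(2mKE), we solve for KE:

λ² = h²/(2mKE)
KE = h²/(2mλ²)
KE = (6.626 × 10^-34 J·s)² / (2 × 6.64 × 10^-27 kg × (8.81 × 10^-10 m)²)
KE = 4.26 × 10^-23 J
KE = 2.66 × 10^-4 eV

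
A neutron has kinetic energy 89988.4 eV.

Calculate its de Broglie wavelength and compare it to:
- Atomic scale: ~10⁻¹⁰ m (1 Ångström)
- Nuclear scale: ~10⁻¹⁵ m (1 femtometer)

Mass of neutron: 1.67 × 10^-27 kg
λ = 9.55 × 10^-14 m, which is between nuclear and atomic scales.

Using λ = h/√(2mKE):

KE = 89988.4 eV = 1.442 × 10^-14 J

λ = h/√(2mKE)
λ = (6.626 × 10^-34 J·s) / √(2 × 1.67 × 10^-27 kg × 1.442 × 10^-14 J)
λ = 9.55 × 10^-14 m

Comparison:
- Atomic scale (10⁻¹⁰ m): λ is 0.00095× this size
- Nuclear scale (10⁻¹⁵ m): λ is 95× this size

The wavelength is between nuclear and atomic scales.

This wavelength is appropriate for probing atomic structure but too large for nuclear physics experiments.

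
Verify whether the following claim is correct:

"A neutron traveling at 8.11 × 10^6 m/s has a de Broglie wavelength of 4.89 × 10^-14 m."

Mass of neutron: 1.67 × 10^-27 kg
True

The claim is correct.

Using λ = h/(mv):
λ = (6.626 × 10^-34 J·s) / (1.67 × 10^-27 kg × 8.11 × 10^6 m/s)
λ = 4.89 × 10^-14 m

This matches the claimed value.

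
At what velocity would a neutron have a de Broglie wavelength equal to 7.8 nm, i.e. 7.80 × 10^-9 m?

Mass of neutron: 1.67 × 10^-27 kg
5.09 × 10^1 m/s

From λ = h/(mv), solve for v:

v = h/(mλ)
v = (6.626 × 10^-34 J·s) / (1.67 × 10^-27 kg × 7.80 × 10^-9 m)
v = 5.09 × 10^1 m/s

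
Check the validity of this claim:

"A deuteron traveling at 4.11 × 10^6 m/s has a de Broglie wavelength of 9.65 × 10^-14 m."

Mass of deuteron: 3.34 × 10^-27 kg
False

The claim is incorrect.

Using λ = h/(mv):
λ = (6.626 × 10^-34 J·s) / (3.34 × 10^-27 kg × 4.11 × 10^6 m/s)
λ = 4.83 × 10^-14 m

The actual wavelength differs from the claimed 9.65 × 10^-14 m.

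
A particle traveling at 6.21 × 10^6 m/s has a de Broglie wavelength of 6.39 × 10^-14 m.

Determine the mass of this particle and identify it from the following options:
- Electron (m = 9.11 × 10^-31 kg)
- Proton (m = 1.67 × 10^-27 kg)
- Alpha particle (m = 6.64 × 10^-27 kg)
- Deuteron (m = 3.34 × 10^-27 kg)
The particle is a proton.

From λ = h/(mv), solve for mass:

m = h/(λv)
m = (6.626 × 10^-34 J·s) / (6.39 × 10^-14 m × 6.21 × 10^6 m/s)
m = 1.67 × 10^-27 kg

Comparing with the listed masses, this is closest to a proton.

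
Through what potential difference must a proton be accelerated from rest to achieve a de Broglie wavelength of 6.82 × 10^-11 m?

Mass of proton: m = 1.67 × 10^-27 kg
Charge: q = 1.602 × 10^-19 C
1.76 × 10^-1 V

From λ = h/√(2mqV), we solve for V:

λ² = h²/(2mqV)
V = h²/(2mqλ²)
V = (6.626 × 10^-34 J·s)² / (2 × 1.67 × 10^-27 kg × 1.602 × 10^-19 C × (6.82 × 10^-11 m)²)
V = 1.76 × 10^-1 V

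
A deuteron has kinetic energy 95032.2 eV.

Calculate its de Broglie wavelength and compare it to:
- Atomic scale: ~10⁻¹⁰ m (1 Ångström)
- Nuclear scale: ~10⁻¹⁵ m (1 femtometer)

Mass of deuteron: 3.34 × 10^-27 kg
λ = 6.57 × 10^-14 m, which is between nuclear and atomic scales.

Using λ = h/√(2mKE):

KE = 95032.2 eV = 1.523 × 10^-14 J

λ = h/√(2mKE)
λ = (6.626 × 10^-34 J·s) / √(2 × 3.34 × 10^-27 kg × 1.523 × 10^-14 J)
λ = 6.57 × 10^-14 m

Comparison:
- Atomic scale (10⁻¹⁰ m): λ is 0.00066× this size
- Nuclear scale (10⁻¹⁵ m): λ is 66× this size

The wavelength is between nuclear and atomic scales.

This wavelength is appropriate for probing atomic structure but too large for nuclear physics experiments.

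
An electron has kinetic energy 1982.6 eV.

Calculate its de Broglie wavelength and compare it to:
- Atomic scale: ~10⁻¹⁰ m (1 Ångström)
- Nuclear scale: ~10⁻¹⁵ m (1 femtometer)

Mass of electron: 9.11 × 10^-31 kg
λ = 2.75 × 10^-11 m, which is between nuclear and atomic scales.

Using λ = h/√(2mKE):

KE = 1982.6 eV = 3.176 × 10^-16 J

λ = h/√(2mKE)
λ = (6.626 × 10^-34 J·s) / √(2 × 9.11 × 10^-31 kg × 3.176 × 10^-16 J)
λ = 2.75 × 10^-11 m

Comparison:
- Atomic scale (10⁻¹⁰ m): λ is 0.28× this size
- Nuclear scale (10⁻¹⁵ m): λ is 2.8e+04× this size

The wavelength is between nuclear and atomic scales.

This wavelength is appropriate for probing atomic structure but too large for nuclear physics experiments.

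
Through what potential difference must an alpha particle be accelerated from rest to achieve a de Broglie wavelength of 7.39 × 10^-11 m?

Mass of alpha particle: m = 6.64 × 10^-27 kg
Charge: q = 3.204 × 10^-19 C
1.89 × 10^-2 V

From λ = h/√(2mqV), we solve for V:

λ² = h²/(2mqV)
V = h²/(2mqλ²)
V = (6.626 × 10^-34 J·s)² / (2 × 6.64 × 10^-27 kg × 3.204 × 10^-19 C × (7.39 × 10^-11 m)²)
V = 1.89 × 10^-2 V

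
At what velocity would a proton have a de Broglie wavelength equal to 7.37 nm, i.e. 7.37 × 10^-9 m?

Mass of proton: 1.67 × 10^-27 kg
5.38 × 10^1 m/s

From λ = h/(mv), solve for v:

v = h/(mλ)
v = (6.626 × 10^-34 J·s) / (1.67 × 10^-27 kg × 7.37 × 10^-9 m)
v = 5.38 × 10^1 m/s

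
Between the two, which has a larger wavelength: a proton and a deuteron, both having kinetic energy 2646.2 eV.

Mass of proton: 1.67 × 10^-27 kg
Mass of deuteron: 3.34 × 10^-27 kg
The proton has the longer wavelength.

Using λ = h/√(2mKE):

For proton: λ₁ = h/√(2m₁KE) = 5.57 × 10^-13 m
For deuteron: λ₂ = h/√(2m₂KE) = 3.94 × 10^-13 m

Since λ ∝ 1/√m at constant kinetic energy, the lighter particle has the longer wavelength.

The proton has the longer de Broglie wavelength.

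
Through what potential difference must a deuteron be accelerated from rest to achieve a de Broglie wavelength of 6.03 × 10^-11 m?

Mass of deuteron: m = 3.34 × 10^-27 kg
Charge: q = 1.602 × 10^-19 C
1.13 × 10^-1 V

From λ = h/√(2mqV), we solve for V:

λ² = h²/(2mqV)
V = h²/(2mqλ²)
V = (6.626 × 10^-34 J·s)² / (2 × 3.34 × 10^-27 kg × 1.602 × 10^-19 C × (6.03 × 10^-11 m)²)
V = 1.13 × 10^-1 V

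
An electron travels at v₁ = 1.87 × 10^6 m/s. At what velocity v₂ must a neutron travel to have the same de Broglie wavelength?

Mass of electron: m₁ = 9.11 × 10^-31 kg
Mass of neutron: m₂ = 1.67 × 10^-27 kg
v₂ = 1.02 × 10^3 m/s

For equal de Broglie wavelengths: λ₁ = λ₂

h/(m₁v₁) = h/(m₂v₂)
m₁v₁ = m₂v₂
v₂ = v₁ · (m₁/m₂)

v₂ = 1.87 × 10^6 m/s × (9.11 × 10^-31 kg / 1.67 × 10^-27 kg)
v₂ = 1.02 × 10^3 m/s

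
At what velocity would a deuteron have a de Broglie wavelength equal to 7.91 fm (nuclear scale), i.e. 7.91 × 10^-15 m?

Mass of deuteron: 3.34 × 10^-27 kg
2.51 × 10^7 m/s

From λ = h/(mv), solve for v:

v = h/(mλ)
v = (6.626 × 10^-34 J·s) / (3.34 × 10^-27 kg × 7.91 × 10^-15 m)
v = 2.51 × 10^7 m/s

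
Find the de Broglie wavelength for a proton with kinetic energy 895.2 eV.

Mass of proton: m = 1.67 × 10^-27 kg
9.57 × 10^-13 m

Using λ = h/√(2mKE):

First convert KE to Joules: KE = 895.2 eV = 1.434 × 10^-16 J

λ = h/√(2mKE)
λ = (6.626 × 10^-34 J·s) / √(2 × 1.67 × 10^-27 kg × 1.434 × 10^-16 J)
λ = 9.57 × 10^-13 m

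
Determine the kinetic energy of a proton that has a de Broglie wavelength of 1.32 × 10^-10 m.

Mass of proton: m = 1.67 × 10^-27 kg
7.54 × 10^-21 J (or 0.0471 eV)

From λ = h/√(2mKE), we solve for KE:

λ² = h²/(2mKE)
KE = h²/(2mλ²)
KE = (6.626 × 10^-34 J·s)² / (2 × 1.67 × 10^-27 kg × (1.32 × 10^-10 m)²)
KE = 7.54 × 10^-21 J
KE = 0.0471 eV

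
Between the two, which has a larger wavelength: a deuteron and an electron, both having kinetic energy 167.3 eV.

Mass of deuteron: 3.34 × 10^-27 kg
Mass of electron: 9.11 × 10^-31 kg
The electron has the longer wavelength.

Using λ = h/√(2mKE):

For deuteron: λ₁ = h/√(2m₁KE) = 1.57 × 10^-12 m
For electron: λ₂ = h/√(2m₂KE) = 9.48 × 10^-11 m

Since λ ∝ 1/√m at constant kinetic energy, the lighter particle has the longer wavelength.

The electron has the longer de Broglie wavelength.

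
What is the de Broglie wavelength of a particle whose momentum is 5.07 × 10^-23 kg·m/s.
1.31 × 10^-11 m

Using the de Broglie relation λ = h/p:

λ = h/p
λ = (6.626 × 10^-34 J·s) / (5.07 × 10^-23 kg·m/s)
λ = 1.31 × 10^-11 m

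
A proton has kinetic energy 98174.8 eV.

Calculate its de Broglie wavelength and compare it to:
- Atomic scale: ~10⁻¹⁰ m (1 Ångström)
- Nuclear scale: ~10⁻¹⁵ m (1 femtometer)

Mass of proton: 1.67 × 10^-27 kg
λ = 9.14 × 10^-14 m, which is between nuclear and atomic scales.

Using λ = h/√(2mKE):

KE = 98174.8 eV = 1.573 × 10^-14 J

λ = h/√(2mKE)
λ = (6.626 × 10^-34 J·s) / √(2 × 1.67 × 10^-27 kg × 1.573 × 10^-14 J)
λ = 9.14 × 10^-14 m

Comparison:
- Atomic scale (10⁻¹⁰ m): λ is 0.00091× this size
- Nuclear scale (10⁻¹⁵ m): λ is 91× this size

The wavelength is between nuclear and atomic scales.

This wavelength is appropriate for probing atomic structure but too large for nuclear physics experiments.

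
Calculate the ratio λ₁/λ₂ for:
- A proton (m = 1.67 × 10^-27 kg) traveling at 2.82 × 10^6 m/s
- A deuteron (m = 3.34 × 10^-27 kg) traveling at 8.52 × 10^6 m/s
λ₁/λ₂ = 6.04

Using λ = h/(mv):

λ₁ = h/(m₁v₁) = 1.41 × 10^-13 m
λ₂ = h/(m₂v₂) = 2.33 × 10^-14 m

Ratio λ₁/λ₂ = (m₂v₂)/(m₁v₁)
         = (3.34 × 10^-27 kg × 8.52 × 10^6 m/s) / (1.67 × 10^-27 kg × 2.82 × 10^6 m/s)
         = 6.04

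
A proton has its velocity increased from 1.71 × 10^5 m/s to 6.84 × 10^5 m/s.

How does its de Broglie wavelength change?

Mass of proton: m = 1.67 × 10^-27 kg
The wavelength decreases by a factor of 4.

Using λ = h/(mv):

Initial wavelength: λ₁ = h/(mv₁) = 2.32 × 10^-12 m
Final wavelength: λ₂ = h/(mv₂) = 5.80 × 10^-13 m

Since λ ∝ 1/v, when velocity increases by a factor of 4, the wavelength decreases by a factor of 4.

λ₂/λ₁ = v₁/v₂ = 1/4

The wavelength decreases by a factor of 4.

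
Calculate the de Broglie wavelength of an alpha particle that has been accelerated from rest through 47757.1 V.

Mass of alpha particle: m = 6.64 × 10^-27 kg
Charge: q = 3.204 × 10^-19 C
4.65 × 10^-14 m

When a particle is accelerated through voltage V, it gains kinetic energy KE = qV.

The de Broglie wavelength is then λ = h/√(2mqV):

λ = h/√(2mqV)
λ = (6.626 × 10^-34 J·s) / √(2 × 6.64 × 10^-27 kg × 3.204 × 10^-19 C × 47757.1 V)
λ = 4.65 × 10^-14 m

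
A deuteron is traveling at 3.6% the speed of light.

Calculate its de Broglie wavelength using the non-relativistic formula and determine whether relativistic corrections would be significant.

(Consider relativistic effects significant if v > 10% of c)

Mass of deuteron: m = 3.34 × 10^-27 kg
No, relativistic corrections are not needed.

Using the non-relativistic de Broglie formula λ = h/(mv):

v = 3.6% × c = 1.079 × 10^7 m/s

λ = h/(mv)
λ = (6.626 × 10^-34 J·s) / (3.34 × 10^-27 kg × 1.079 × 10^7 m/s)
λ = 1.84 × 10^-14 m

Since v = 3.6% of c < 10% of c, relativistic corrections are NOT significant and this non-relativistic result is a good approximation.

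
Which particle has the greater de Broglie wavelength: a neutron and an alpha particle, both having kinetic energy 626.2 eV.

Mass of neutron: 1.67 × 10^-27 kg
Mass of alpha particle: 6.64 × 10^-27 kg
The neutron has the longer wavelength.

Using λ = h/√(2mKE):

For neutron: λ₁ = h/√(2m₁KE) = 1.14 × 10^-12 m
For alpha particle: λ₂ = h/√(2m₂KE) = 5.74 × 10^-13 m

Since λ ∝ 1/√m at constant kinetic energy, the lighter particle has the longer wavelength.

The neutron has the longer de Broglie wavelength.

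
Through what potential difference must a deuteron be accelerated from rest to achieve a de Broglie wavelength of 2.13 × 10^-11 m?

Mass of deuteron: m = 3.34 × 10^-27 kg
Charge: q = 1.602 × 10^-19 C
9.04 × 10^-1 V

From λ = h/√(2mqV), we solve for V:

λ² = h²/(2mqV)
V = h²/(2mqλ²)
V = (6.626 × 10^-34 J·s)² / (2 × 3.34 × 10^-27 kg × 1.602 × 10^-19 C × (2.13 × 10^-11 m)²)
V = 9.04 × 10^-1 V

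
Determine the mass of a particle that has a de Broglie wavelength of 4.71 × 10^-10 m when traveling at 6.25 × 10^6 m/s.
2.25 × 10^-31 kg

From the de Broglie relation λ = h/(mv), we solve for m:

m = h/(λv)
m = (6.626 × 10^-34 J·s) / (4.71 × 10^-10 m × 6.25 × 10^6 m/s)
m = 2.25 × 10^-31 kg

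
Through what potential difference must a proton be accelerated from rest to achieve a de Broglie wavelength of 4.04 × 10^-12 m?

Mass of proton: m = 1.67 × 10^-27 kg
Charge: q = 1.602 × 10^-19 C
50.3 V

From λ = h/√(2mqV), we solve for V:

λ² = h²/(2mqV)
V = h²/(2mqλ²)
V = (6.626 × 10^-34 J·s)² / (2 × 1.67 × 10^-27 kg × 1.602 × 10^-19 C × (4.04 × 10^-12 m)²)
V = 50.3 V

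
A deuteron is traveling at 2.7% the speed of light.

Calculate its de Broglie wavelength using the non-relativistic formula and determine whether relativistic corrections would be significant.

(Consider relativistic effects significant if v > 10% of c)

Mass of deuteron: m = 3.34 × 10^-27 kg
No, relativistic corrections are not needed.

Using the non-relativistic de Broglie formula λ = h/(mv):

v = 2.7% × c = 8.094 × 10^6 m/s

λ = h/(mv)
λ = (6.626 × 10^-34 J·s) / (3.34 × 10^-27 kg × 8.094 × 10^6 m/s)
λ = 2.45 × 10^-14 m

Since v = 2.7% of c < 10% of c, relativistic corrections are NOT significant and this non-relativistic result is a good approximation.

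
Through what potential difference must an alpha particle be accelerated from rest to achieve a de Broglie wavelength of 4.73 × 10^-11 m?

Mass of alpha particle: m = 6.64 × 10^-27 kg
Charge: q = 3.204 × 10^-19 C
4.61 × 10^-2 V

From λ = h/√(2mqV), we solve for V:

λ² = h²/(2mqV)
V = h²/(2mqλ²)
V = (6.626 × 10^-34 J·s)² / (2 × 6.64 × 10^-27 kg × 3.204 × 10^-19 C × (4.73 × 10^-11 m)²)
V = 4.61 × 10^-2 V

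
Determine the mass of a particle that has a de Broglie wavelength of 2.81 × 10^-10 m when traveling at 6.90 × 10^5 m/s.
3.42 × 10^-30 kg

From the de Broglie relation λ = h/(mv), we solve for m:

m = h/(λv)
m = (6.626 × 10^-34 J·s) / (2.81 × 10^-10 m × 6.90 × 10^5 m/s)
m = 3.42 × 10^-30 kg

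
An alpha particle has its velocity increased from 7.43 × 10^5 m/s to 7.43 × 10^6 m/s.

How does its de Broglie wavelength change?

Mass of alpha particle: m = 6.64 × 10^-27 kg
The wavelength decreases by a factor of 10.

Using λ = h/(mv):

Initial wavelength: λ₁ = h/(mv₁) = 1.34 × 10^-13 m
Final wavelength: λ₂ = h/(mv₂) = 1.34 × 10^-14 m

Since λ ∝ 1/v, when velocity increases by a factor of 10, the wavelength decreases by a factor of 10.

λ₂/λ₁ = v₁/v₂ = 1/10

The wavelength decreases by a factor of 10.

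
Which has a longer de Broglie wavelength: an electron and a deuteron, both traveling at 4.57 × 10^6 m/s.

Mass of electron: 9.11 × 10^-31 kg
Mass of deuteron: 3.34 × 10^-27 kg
The electron has the longer wavelength.

Using λ = h/(mv), since both particles have the same velocity, the wavelength depends only on mass.

For electron: λ₁ = h/(m₁v) = 1.59 × 10^-10 m
For deuteron: λ₂ = h/(m₂v) = 4.34 × 10^-14 m

Since λ ∝ 1/m at constant velocity, the lighter particle has the longer wavelength.

The electron has the longer de Broglie wavelength.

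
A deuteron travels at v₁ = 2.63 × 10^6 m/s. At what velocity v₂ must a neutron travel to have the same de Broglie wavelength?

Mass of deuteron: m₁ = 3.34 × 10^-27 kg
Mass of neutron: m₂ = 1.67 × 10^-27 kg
v₂ = 5.26 × 10^6 m/s

For equal de Broglie wavelengths: λ₁ = λ₂

h/(m₁v₁) = h/(m₂v₂)
m₁v₁ = m₂v₂
v₂ = v₁ · (m₁/m₂)

v₂ = 2.63 × 10^6 m/s × (3.34 × 10^-27 kg / 1.67 × 10^-27 kg)
v₂ = 5.26 × 10^6 m/s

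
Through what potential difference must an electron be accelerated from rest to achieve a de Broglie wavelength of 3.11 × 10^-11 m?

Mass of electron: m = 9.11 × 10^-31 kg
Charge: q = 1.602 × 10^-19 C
1.56 × 10^3 V

From λ = h/√(2mqV), we solve for V:

λ² = h²/(2mqV)
V = h²/(2mqλ²)
V = (6.626 × 10^-34 J·s)² / (2 × 9.11 × 10^-31 kg × 1.602 × 10^-19 C × (3.11 × 10^-11 m)²)
V = 1.56 × 10^3 V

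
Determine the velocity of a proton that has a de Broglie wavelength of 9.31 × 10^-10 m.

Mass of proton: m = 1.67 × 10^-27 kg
4.26 × 10^2 m/s

From the de Broglie relation λ = h/(mv), we solve for v:

v = h/(mλ)
v = (6.626 × 10^-34 J·s) / (1.67 × 10^-27 kg × 9.31 × 10^-10 m)
v = 4.26 × 10^2 m/s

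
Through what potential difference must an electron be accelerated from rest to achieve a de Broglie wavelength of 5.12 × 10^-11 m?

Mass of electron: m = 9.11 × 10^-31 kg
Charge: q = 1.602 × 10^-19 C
574 V

From λ = h/√(2mqV), we solve for V:

λ² = h²/(2mqV)
V = h²/(2mqλ²)
V = (6.626 × 10^-34 J·s)² / (2 × 9.11 × 10^-31 kg × 1.602 × 10^-19 C × (5.12 × 10^-11 m)²)
V = 574 V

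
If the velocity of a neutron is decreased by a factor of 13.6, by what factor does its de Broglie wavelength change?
The wavelength increases by a factor of 13.6.

From λ = h/(mv), the wavelength is inversely proportional to velocity:

λ ∝ 1/v

If v → v/13.6, then λ → 13.6λ

When velocity is decreased by a factor of 13.6, the wavelength increases by a factor of 13.6.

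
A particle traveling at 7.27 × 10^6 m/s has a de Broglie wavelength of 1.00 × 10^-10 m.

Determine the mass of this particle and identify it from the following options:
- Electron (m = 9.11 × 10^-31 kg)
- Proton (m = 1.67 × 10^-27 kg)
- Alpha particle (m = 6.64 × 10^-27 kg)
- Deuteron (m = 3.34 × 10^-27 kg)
The particle is an electron.

From λ = h/(mv), solve for mass:

m = h/(λv)
m = (6.626 × 10^-34 J·s) / (1.00 × 10^-10 m × 7.27 × 10^6 m/s)
m = 9.11 × 10^-31 kg

Comparing with the listed masses, this is closest to an electron.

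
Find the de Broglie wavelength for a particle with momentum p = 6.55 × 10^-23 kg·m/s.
1.01 × 10^-11 m

Using the de Broglie relation λ = h/p:

λ = h/p
λ = (6.626 × 10^-34 J·s) / (6.55 × 10^-23 kg·m/s)
λ = 1.01 × 10^-11 m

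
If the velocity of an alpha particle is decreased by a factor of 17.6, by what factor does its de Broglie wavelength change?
The wavelength increases by a factor of 17.6.

From λ = h/(mv), the wavelength is inversely proportional to velocity:

λ ∝ 1/v

If v → v/17.6, then λ → 17.6λ

When velocity is decreased by a factor of 17.6, the wavelength increases by a factor of 17.6.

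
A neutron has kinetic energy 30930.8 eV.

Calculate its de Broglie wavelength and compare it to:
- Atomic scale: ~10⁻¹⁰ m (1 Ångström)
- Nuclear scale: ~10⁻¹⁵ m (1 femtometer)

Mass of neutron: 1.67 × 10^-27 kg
λ = 1.63 × 10^-13 m, which is between nuclear and atomic scales.

Using λ = h/√(2mKE):

KE = 30930.8 eV = 4.956 × 10^-15 J

λ = h/√(2mKE)
λ = (6.626 × 10^-34 J·s) / √(2 × 1.67 × 10^-27 kg × 4.956 × 10^-15 J)
λ = 1.63 × 10^-13 m

Comparison:
- Atomic scale (10⁻¹⁰ m): λ is 0.0016× this size
- Nuclear scale (10⁻¹⁵ m): λ is 1.6e+02× this size

The wavelength is between nuclear and atomic scales.

This wavelength is appropriate for probing atomic structure but too large for nuclear physics experiments.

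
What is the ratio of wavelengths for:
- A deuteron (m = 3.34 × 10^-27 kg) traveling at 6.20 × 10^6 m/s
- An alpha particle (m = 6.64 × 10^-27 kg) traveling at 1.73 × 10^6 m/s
λ₁/λ₂ = 0.555

Using λ = h/(mv):

λ₁ = h/(m₁v₁) = 3.20 × 10^-14 m
λ₂ = h/(m₂v₂) = 5.77 × 10^-14 m

Ratio λ₁/λ₂ = (m₂v₂)/(m₁v₁)
         = (6.64 × 10^-27 kg × 1.73 × 10^6 m/s) / (3.34 × 10^-27 kg × 6.20 × 10^6 m/s)
         = 0.555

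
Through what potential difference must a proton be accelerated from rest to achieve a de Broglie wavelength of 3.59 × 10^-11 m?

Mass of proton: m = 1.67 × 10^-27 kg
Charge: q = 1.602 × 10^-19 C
6.37 × 10^-1 V

From λ = h/√(2mqV), we solve for V:

λ² = h²/(2mqV)
V = h²/(2mqλ²)
V = (6.626 × 10^-34 J·s)² / (2 × 1.67 × 10^-27 kg × 1.602 × 10^-19 C × (3.59 × 10^-11 m)²)
V = 6.37 × 10^-1 V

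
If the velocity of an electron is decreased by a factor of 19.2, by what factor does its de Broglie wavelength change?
The wavelength increases by a factor of 19.2.

From λ = h/(mv), the wavelength is inversely proportional to velocity:

λ ∝ 1/v

If v → v/19.2, then λ → 19.2λ

When velocity is decreased by a factor of 19.2, the wavelength increases by a factor of 19.2.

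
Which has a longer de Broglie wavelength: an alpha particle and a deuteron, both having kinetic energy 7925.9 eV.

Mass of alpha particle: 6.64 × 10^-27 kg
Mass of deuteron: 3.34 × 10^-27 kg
The deuteron has the longer wavelength.

Using λ = h/√(2mKE):

For alpha particle: λ₁ = h/√(2m₁KE) = 1.61 × 10^-13 m
For deuteron: λ₂ = h/√(2m₂KE) = 2.28 × 10^-13 m

Since λ ∝ 1/√m at constant kinetic energy, the lighter particle has the longer wavelength.

The deuteron has the longer de Broglie wavelength.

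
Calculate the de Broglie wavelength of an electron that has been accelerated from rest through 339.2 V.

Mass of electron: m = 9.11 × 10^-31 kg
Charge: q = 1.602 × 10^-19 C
6.66 × 10^-11 m

When a particle is accelerated through voltage V, it gains kinetic energy KE = qV.

The de Broglie wavelength is then λ = h/√(2mqV):

λ = h/√(2mqV)
λ = (6.626 × 10^-34 J·s) / √(2 × 9.11 × 10^-31 kg × 1.602 × 10^-19 C × 339.2 V)
λ = 6.66 × 10^-11 m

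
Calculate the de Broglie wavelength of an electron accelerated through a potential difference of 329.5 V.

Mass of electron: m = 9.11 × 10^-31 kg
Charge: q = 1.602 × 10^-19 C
6.76 × 10^-11 m

When a particle is accelerated through voltage V, it gains kinetic energy KE = qV.

The de Broglie wavelength is then λ = h/√(2mqV):

λ = h/√(2mqV)
λ = (6.626 × 10^-34 J·s) / √(2 × 9.11 × 10^-31 kg × 1.602 × 10^-19 C × 329.5 V)
λ = 6.76 × 10^-11 m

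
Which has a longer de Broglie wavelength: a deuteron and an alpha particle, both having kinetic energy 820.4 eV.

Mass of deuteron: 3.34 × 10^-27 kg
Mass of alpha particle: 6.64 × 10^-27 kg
The deuteron has the longer wavelength.

Using λ = h/√(2mKE):

For deuteron: λ₁ = h/√(2m₁KE) = 7.07 × 10^-13 m
For alpha particle: λ₂ = h/√(2m₂KE) = 5.02 × 10^-13 m

Since λ ∝ 1/√m at constant kinetic energy, the lighter particle has the longer wavelength.

The deuteron has the longer de Broglie wavelength.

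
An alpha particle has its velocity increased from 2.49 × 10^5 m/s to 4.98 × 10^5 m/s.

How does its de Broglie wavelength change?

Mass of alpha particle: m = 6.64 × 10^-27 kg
The wavelength decreases by a factor of 2.

Using λ = h/(mv):

Initial wavelength: λ₁ = h/(mv₁) = 4.01 × 10^-13 m
Final wavelength: λ₂ = h/(mv₂) = 2.00 × 10^-13 m

Since λ ∝ 1/v, when velocity increases by a factor of 2, the wavelength decreases by a factor of 2.

λ₂/λ₁ = v₁/v₂ = 1/2

The wavelength decreases by a factor of 2.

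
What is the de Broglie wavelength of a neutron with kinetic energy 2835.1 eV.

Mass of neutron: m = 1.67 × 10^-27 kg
5.38 × 10^-13 m

Using λ = h/√(2mKE):

First convert KE to Joules: KE = 2835.1 eV = 4.542 × 10^-16 J

λ = h/√(2mKE)
λ = (6.626 × 10^-34 J·s) / √(2 × 1.67 × 10^-27 kg × 4.542 × 10^-16 J)
λ = 5.38 × 10^-13 m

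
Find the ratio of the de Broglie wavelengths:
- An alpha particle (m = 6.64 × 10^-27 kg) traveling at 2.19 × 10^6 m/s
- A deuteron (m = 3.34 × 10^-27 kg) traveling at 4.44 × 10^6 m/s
λ₁/λ₂ = 1.02

Using λ = h/(mv):

λ₁ = h/(m₁v₁) = 4.56 × 10^-14 m
λ₂ = h/(m₂v₂) = 4.47 × 10^-14 m

Ratio λ₁/λ₂ = (m₂v₂)/(m₁v₁)
         = (3.34 × 10^-27 kg × 4.44 × 10^6 m/s) / (6.64 × 10^-27 kg × 2.19 × 10^6 m/s)
         = 1.02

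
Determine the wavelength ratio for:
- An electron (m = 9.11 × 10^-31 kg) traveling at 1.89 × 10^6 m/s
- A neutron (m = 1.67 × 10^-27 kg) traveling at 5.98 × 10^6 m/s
λ₁/λ₂ = 5.80 × 10^3

Using λ = h/(mv):

λ₁ = h/(m₁v₁) = 3.85 × 10^-10 m
λ₂ = h/(m₂v₂) = 6.63 × 10^-14 m

Ratio λ₁/λ₂ = (m₂v₂)/(m₁v₁)
         = (1.67 × 10^-27 kg × 5.98 × 10^6 m/s) / (9.11 × 10^-31 kg × 1.89 × 10^6 m/s)
         = 5.80 × 10^3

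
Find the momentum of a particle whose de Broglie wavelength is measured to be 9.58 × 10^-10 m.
6.92 × 10^-25 kg·m/s

From the de Broglie relation λ = h/p, we solve for p:

p = h/λ
p = (6.626 × 10^-34 J·s) / (9.58 × 10^-10 m)
p = 6.92 × 10^-25 kg·m/s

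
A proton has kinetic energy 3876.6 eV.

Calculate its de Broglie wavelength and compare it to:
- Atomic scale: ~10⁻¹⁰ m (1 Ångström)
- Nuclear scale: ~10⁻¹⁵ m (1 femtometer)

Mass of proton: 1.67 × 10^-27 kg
λ = 4.60 × 10^-13 m, which is between nuclear and atomic scales.

Using λ = h/√(2mKE):

KE = 3876.6 eV = 6.211 × 10^-16 J

λ = h/√(2mKE)
λ = (6.626 × 10^-34 J·s) / √(2 × 1.67 × 10^-27 kg × 6.211 × 10^-16 J)
λ = 4.60 × 10^-13 m

Comparison:
- Atomic scale (10⁻¹⁰ m): λ is 0.0046× this size
- Nuclear scale (10⁻¹⁵ m): λ is 4.6e+02× this size

The wavelength is between nuclear and atomic scales.

This wavelength is appropriate for probing atomic structure but too large for nuclear physics experiments.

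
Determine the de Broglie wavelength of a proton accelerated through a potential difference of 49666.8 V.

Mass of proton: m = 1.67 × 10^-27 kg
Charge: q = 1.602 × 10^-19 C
1.29 × 10^-13 m

When a particle is accelerated through voltage V, it gains kinetic energy KE = qV.

The de Broglie wavelength is then λ = h/√(2mqV):

λ = h/√(2mqV)
λ = (6.626 × 10^-34 J·s) / √(2 × 1.67 × 10^-27 kg × 1.602 × 10^-19 C × 49666.8 V)
λ = 1.29 × 10^-13 m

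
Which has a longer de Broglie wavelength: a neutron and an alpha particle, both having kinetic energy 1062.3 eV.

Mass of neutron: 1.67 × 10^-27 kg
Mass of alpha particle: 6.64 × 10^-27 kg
The neutron has the longer wavelength.

Using λ = h/√(2mKE):

For neutron: λ₁ = h/√(2m₁KE) = 8.79 × 10^-13 m
For alpha particle: λ₂ = h/√(2m₂KE) = 4.41 × 10^-13 m

Since λ ∝ 1/√m at constant kinetic energy, the lighter particle has the longer wavelength.

The neutron has the longer de Broglie wavelength.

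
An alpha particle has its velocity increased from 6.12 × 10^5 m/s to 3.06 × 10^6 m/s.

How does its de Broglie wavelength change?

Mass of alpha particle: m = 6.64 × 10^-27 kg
The wavelength decreases by a factor of 5.

Using λ = h/(mv):

Initial wavelength: λ₁ = h/(mv₁) = 1.63 × 10^-13 m
Final wavelength: λ₂ = h/(mv₂) = 3.26 × 10^-14 m

Since λ ∝ 1/v, when velocity increases by a factor of 5, the wavelength decreases by a factor of 5.

λ₂/λ₁ = v₁/v₂ = 1/5

The wavelength decreases by a factor of 5.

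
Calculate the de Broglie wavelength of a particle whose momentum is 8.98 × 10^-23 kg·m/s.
7.38 × 10^-12 m

Using the de Broglie relation λ = h/p:

λ = h/p
λ = (6.626 × 10^-34 J·s) / (8.98 × 10^-23 kg·m/s)
λ = 7.38 × 10^-12 m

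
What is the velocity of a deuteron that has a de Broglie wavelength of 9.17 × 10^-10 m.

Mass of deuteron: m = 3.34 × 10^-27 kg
2.16 × 10^2 m/s

From the de Broglie relation λ = h/(mv), we solve for v:

v = h/(mλ)
v = (6.626 × 10^-34 J·s) / (3.34 × 10^-27 kg × 9.17 × 10^-10 m)
v = 2.16 × 10^2 m/s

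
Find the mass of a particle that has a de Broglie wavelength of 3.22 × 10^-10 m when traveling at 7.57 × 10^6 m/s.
2.72 × 10^-31 kg

From the de Broglie relation λ = h/(mv), we solve for m:

m = h/(λv)
m = (6.626 × 10^-34 J·s) / (3.22 × 10^-10 m × 7.57 × 10^6 m/s)
m = 2.72 × 10^-31 kg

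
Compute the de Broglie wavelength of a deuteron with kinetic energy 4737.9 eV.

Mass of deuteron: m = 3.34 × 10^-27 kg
2.94 × 10^-13 m

Using λ = h/√(2mKE):

First convert KE to Joules: KE = 4737.9 eV = 7.591 × 10^-16 J

λ = h/√(2mKE)
λ = (6.626 × 10^-34 J·s) / √(2 × 3.34 × 10^-27 kg × 7.591 × 10^-16 J)
λ = 2.94 × 10^-13 m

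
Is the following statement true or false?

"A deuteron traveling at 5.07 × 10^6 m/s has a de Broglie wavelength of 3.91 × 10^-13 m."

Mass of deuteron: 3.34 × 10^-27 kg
False

The claim is incorrect.

Using λ = h/(mv):
λ = (6.626 × 10^-34 J·s) / (3.34 × 10^-27 kg × 5.07 × 10^6 m/s)
λ = 3.91 × 10^-14 m

The actual wavelength differs from the claimed 3.91 × 10^-13 m.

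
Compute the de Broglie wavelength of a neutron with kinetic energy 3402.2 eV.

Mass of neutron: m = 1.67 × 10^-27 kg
4.91 × 10^-13 m

Using λ = h/√(2mKE):

First convert KE to Joules: KE = 3402.2 eV = 5.451 × 10^-16 J

λ = h/√(2mKE)
λ = (6.626 × 10^-34 J·s) / √(2 × 1.67 × 10^-27 kg × 5.451 × 10^-16 J)
λ = 4.91 × 10^-13 m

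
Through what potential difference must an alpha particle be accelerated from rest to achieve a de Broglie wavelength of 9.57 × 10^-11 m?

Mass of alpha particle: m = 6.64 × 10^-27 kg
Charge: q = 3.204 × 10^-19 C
1.13 × 10^-2 V

From λ = h/√(2mqV), we solve for V:

λ² = h²/(2mqV)
V = h²/(2mqλ²)
V = (6.626 × 10^-34 J·s)² / (2 × 6.64 × 10^-27 kg × 3.204 × 10^-19 C × (9.57 × 10^-11 m)²)
V = 1.13 × 10^-2 V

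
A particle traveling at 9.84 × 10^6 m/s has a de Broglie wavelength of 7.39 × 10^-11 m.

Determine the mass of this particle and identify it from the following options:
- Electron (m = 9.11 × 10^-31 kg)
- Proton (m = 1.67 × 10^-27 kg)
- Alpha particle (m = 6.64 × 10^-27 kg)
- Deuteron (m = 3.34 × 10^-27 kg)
The particle is an electron.

From λ = h/(mv), solve for mass:

m = h/(λv)
m = (6.626 × 10^-34 J·s) / (7.39 × 10^-11 m × 9.84 × 10^6 m/s)
m = 9.11 × 10^-31 kg

Comparing with the listed masses, this is closest to an electron.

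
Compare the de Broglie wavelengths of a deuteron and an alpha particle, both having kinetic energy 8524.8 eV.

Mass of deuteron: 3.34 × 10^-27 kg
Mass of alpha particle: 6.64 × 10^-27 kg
The deuteron has the longer wavelength.

Using λ = h/√(2mKE):

For deuteron: λ₁ = h/√(2m₁KE) = 2.19 × 10^-13 m
For alpha particle: λ₂ = h/√(2m₂KE) = 1.56 × 10^-13 m

Since λ ∝ 1/√m at constant kinetic energy, the lighter particle has the longer wavelength.

The deuteron has the longer de Broglie wavelength.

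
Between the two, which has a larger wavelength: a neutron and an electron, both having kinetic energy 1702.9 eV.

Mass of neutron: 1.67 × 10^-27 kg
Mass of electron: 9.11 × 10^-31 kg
The electron has the longer wavelength.

Using λ = h/√(2mKE):

For neutron: λ₁ = h/√(2m₁KE) = 6.94 × 10^-13 m
For electron: λ₂ = h/√(2m₂KE) = 2.97 × 10^-11 m

Since λ ∝ 1/√m at constant kinetic energy, the lighter particle has the longer wavelength.

The electron has the longer de Broglie wavelength.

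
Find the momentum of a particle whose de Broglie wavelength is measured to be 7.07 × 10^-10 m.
9.37 × 10^-25 kg·m/s

From the de Broglie relation λ = h/p, we solve for p:

p = h/λ
p = (6.626 × 10^-34 J·s) / (7.07 × 10^-10 m)
p = 9.37 × 10^-25 kg·m/s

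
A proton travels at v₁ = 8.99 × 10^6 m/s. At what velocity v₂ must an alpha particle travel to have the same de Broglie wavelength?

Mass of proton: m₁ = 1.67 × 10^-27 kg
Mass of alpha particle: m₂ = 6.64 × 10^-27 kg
v₂ = 2.26 × 10^6 m/s

For equal de Broglie wavelengths: λ₁ = λ₂

h/(m₁v₁) = h/(m₂v₂)
m₁v₁ = m₂v₂
v₂ = v₁ · (m₁/m₂)

v₂ = 8.99 × 10^6 m/s × (1.67 × 10^-27 kg / 6.64 × 10^-27 kg)
v₂ = 2.26 × 10^6 m/s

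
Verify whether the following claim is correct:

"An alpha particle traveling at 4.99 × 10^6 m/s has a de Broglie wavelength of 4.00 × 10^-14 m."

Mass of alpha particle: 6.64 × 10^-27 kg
False

The claim is incorrect.

Using λ = h/(mv):
λ = (6.626 × 10^-34 J·s) / (6.64 × 10^-27 kg × 4.99 × 10^6 m/s)
λ = 2.00 × 10^-14 m

The actual wavelength differs from the claimed 4.00 × 10^-14 m.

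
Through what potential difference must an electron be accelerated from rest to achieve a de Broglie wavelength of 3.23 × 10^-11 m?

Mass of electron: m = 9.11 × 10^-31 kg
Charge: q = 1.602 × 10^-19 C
1.44 × 10^3 V

From λ = h/√(2mqV), we solve for V:

λ² = h²/(2mqV)
V = h²/(2mqλ²)
V = (6.626 × 10^-34 J·s)² / (2 × 9.11 × 10^-31 kg × 1.602 × 10^-19 C × (3.23 × 10^-11 m)²)
V = 1.44 × 10^3 V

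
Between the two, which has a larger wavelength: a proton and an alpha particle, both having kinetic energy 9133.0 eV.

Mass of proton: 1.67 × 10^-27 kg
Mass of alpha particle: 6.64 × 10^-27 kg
The proton has the longer wavelength.

Using λ = h/√(2mKE):

For proton: λ₁ = h/√(2m₁KE) = 3.00 × 10^-13 m
For alpha particle: λ₂ = h/√(2m₂KE) = 1.50 × 10^-13 m

Since λ ∝ 1/√m at constant kinetic energy, the lighter particle has the longer wavelength.

The proton has the longer de Broglie wavelength.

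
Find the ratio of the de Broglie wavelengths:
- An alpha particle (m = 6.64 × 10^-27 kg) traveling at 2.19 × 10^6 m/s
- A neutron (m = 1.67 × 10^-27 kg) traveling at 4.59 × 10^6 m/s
λ₁/λ₂ = 0.527

Using λ = h/(mv):

λ₁ = h/(m₁v₁) = 4.56 × 10^-14 m
λ₂ = h/(m₂v₂) = 8.64 × 10^-14 m

Ratio λ₁/λ₂ = (m₂v₂)/(m₁v₁)
         = (1.67 × 10^-27 kg × 4.59 × 10^6 m/s) / (6.64 × 10^-27 kg × 2.19 × 10^6 m/s)
         = 0.527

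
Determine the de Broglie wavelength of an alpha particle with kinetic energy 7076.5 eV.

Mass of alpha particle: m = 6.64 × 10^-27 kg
1.71 × 10^-13 m

Using λ = h/√(2mKE):

First convert KE to Joules: KE = 7076.5 eV = 1.134 × 10^-15 J

λ = h/√(2mKE)
λ = (6.626 × 10^-34 J·s) / √(2 × 6.64 × 10^-27 kg × 1.134 × 10^-15 J)
λ = 1.71 × 10^-13 m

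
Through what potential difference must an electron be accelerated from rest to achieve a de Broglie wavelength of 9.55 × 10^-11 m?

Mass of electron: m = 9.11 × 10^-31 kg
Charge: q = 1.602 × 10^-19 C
165 V

From λ = h/√(2mqV), we solve for V:

λ² = h²/(2mqV)
V = h²/(2mqλ²)
V = (6.626 × 10^-34 J·s)² / (2 × 9.11 × 10^-31 kg × 1.602 × 10^-19 C × (9.55 × 10^-11 m)²)
V = 165 V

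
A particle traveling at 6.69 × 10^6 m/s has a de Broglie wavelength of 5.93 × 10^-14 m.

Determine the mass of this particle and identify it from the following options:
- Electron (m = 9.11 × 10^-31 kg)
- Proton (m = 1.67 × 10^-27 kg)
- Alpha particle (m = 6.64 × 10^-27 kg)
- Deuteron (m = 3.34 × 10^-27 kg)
The particle is a proton.

From λ = h/(mv), solve for mass:

m = h/(λv)
m = (6.626 × 10^-34 J·s) / (5.93 × 10^-14 m × 6.69 × 10^6 m/s)
m = 1.67 × 10^-27 kg

Comparing with the listed masses, this is closest to a proton.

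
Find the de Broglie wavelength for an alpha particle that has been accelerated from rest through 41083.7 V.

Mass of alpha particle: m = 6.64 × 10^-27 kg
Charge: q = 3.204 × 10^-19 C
5.01 × 10^-14 m

When a particle is accelerated through voltage V, it gains kinetic energy KE = qV.

The de Broglie wavelength is then λ = h/√(2mqV):

λ = h/√(2mqV)
λ = (6.626 × 10^-34 J·s) / √(2 × 6.64 × 10^-27 kg × 3.204 × 10^-19 C × 41083.7 V)
λ = 5.01 × 10^-14 m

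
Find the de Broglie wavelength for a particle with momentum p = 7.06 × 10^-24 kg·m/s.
9.39 × 10^-11 m

Using the de Broglie relation λ = h/p:

λ = h/p
λ = (6.626 × 10^-34 J·s) / (7.06 × 10^-24 kg·m/s)
λ = 9.39 × 10^-11 m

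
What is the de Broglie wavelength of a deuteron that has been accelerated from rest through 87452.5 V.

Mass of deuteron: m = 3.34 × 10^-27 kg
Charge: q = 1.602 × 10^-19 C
6.85 × 10^-14 m

When a particle is accelerated through voltage V, it gains kinetic energy KE = qV.

The de Broglie wavelength is then λ = h/√(2mqV):

λ = h/√(2mqV)
λ = (6.626 × 10^-34 J·s) / √(2 × 3.34 × 10^-27 kg × 1.602 × 10^-19 C × 87452.5 V)
λ = 6.85 × 10^-14 m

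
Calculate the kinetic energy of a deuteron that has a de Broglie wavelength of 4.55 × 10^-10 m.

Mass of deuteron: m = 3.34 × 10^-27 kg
3.17 × 10^-22 J (or 1.98 × 10^-3 eV)

From λ = h/√(2mKE), we solve for KE:

λ² = h²/(2mKE)
KE = h²/(2mλ²)
KE = (6.626 × 10^-34 J·s)² / (2 × 3.34 × 10^-27 kg × (4.55 × 10^-10 m)²)
KE = 3.17 × 10^-22 J
KE = 1.98 × 10^-3 eV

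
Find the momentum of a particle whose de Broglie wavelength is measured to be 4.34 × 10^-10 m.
1.53 × 10^-24 kg·m/s

From the de Broglie relation λ = h/p, we solve for p:

p = h/λ
p = (6.626 × 10^-34 J·s) / (4.34 × 10^-10 m)
p = 1.53 × 10^-24 kg·m/s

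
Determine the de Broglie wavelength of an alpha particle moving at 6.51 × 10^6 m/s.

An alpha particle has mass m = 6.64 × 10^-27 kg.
1.53 × 10^-14 m

Using the de Broglie relation λ = h/(mv):

λ = h/(mv)
λ = (6.626 × 10^-34 J·s) / (6.64 × 10^-27 kg × 6.51 × 10^6 m/s)
λ = 1.53 × 10^-14 m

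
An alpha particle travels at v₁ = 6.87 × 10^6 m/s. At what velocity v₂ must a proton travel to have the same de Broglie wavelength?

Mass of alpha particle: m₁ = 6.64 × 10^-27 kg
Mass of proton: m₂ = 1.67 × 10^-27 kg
v₂ = 2.73 × 10^7 m/s

For equal de Broglie wavelengths: λ₁ = λ₂

h/(m₁v₁) = h/(m₂v₂)
m₁v₁ = m₂v₂
v₂ = v₁ · (m₁/m₂)

v₂ = 6.87 × 10^6 m/s × (6.64 × 10^-27 kg / 1.67 × 10^-27 kg)
v₂ = 2.73 × 10^7 m/s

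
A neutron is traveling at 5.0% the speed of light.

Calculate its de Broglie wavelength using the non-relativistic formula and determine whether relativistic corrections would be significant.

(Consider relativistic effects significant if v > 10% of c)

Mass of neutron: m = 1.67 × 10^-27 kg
No, relativistic corrections are not needed.

Using the non-relativistic de Broglie formula λ = h/(mv):

v = 5.0% × c = 1.499 × 10^7 m/s

λ = h/(mv)
λ = (6.626 × 10^-34 J·s) / (1.67 × 10^-27 kg × 1.499 × 10^7 m/s)
λ = 2.65 × 10^-14 m

Since v = 5.0% of c < 10% of c, relativistic corrections are NOT significant and this non-relativistic result is a good approximation.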